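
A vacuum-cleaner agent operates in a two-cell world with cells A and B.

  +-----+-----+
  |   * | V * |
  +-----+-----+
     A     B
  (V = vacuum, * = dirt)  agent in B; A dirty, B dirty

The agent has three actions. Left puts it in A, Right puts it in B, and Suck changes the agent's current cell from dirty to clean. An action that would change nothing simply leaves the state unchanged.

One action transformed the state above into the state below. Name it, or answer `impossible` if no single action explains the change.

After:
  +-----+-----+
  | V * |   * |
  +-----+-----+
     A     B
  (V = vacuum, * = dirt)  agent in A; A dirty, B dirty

try  Left: in A — A dirty, B dirty  ← match
try Right: in B — A dirty, B dirty
try  Suck: in B — A dirty, B clean

Left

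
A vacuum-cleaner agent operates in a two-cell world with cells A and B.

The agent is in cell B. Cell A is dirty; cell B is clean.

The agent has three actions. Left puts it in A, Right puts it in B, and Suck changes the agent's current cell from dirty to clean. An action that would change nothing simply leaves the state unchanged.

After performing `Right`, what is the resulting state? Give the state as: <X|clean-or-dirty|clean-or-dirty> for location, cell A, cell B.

<B|dirty|clean>

start: <B|dirty|clean>
step 1/1 (Right): <B|dirty|clean>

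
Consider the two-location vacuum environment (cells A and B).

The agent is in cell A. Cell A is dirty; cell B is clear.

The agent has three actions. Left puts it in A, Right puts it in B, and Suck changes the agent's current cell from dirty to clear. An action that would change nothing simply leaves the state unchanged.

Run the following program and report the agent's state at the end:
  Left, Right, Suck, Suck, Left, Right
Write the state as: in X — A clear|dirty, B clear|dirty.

Left (#1): in A — A dirty, B clear
Right (#2): in B — A dirty, B clear
Suck (#3): in B — A dirty, B clear
Suck (#4): in B — A dirty, B clear
Left (#5): in A — A dirty, B clear
Right (#6): in B — A dirty, B clear

in B — A dirty, B clear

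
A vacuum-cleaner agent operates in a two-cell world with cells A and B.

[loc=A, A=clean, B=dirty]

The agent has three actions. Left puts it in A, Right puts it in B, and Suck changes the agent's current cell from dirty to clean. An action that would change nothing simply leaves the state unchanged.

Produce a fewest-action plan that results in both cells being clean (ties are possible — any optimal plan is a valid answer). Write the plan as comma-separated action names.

[1] after Right: in B — A clean, B dirty
[2] after Suck: in B — A clean, B clean
min 2: go B then Suck

Right, Suck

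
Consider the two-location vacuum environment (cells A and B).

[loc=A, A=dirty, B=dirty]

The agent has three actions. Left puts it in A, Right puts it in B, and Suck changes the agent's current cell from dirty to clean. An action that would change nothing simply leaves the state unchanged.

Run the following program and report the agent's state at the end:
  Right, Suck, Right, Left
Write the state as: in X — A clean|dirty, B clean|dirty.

t=1 Right ⇒ in B — A dirty, B dirty
t=2 Suck ⇒ in B — A dirty, B clean
t=3 Right ⇒ in B — A dirty, B clean
t=4 Left ⇒ in A — A dirty, B clean

in A — A dirty, B clean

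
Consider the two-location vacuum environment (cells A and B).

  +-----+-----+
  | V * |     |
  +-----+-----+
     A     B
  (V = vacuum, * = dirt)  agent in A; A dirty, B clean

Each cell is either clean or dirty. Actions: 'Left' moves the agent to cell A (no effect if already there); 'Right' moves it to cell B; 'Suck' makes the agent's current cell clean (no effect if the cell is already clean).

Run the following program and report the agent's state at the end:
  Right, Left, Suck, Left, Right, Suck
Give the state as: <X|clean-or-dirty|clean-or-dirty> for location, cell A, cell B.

t=1 Right ⇒ <B|dirty|clean>
t=2 Left ⇒ <A|dirty|clean>
t=3 Suck ⇒ <A|clean|clean>
t=4 Left ⇒ <A|clean|clean>
t=5 Right ⇒ <B|clean|clean>
t=6 Suck ⇒ <B|clean|clean>

<B|clean|clean>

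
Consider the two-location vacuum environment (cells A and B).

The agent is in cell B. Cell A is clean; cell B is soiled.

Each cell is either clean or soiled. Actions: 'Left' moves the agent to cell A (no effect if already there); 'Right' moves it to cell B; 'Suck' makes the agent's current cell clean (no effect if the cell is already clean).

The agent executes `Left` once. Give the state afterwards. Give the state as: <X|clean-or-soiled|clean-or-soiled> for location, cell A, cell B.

<A|clean|soiled>

start: <B|clean|soiled>
1. Left → <A|clean|soiled>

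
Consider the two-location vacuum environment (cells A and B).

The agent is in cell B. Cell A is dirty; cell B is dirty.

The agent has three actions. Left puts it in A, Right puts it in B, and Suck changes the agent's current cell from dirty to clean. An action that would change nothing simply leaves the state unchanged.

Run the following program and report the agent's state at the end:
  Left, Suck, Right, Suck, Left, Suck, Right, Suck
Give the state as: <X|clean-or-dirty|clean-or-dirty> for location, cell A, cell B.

<B|clean|clean>

t=1 Left ⇒ <A|dirty|dirty>
t=2 Suck ⇒ <A|clean|dirty>
t=3 Right ⇒ <B|clean|dirty>
t=4 Suck ⇒ <B|clean|clean>
t=5 Left ⇒ <A|clean|clean>
t=6 Suck ⇒ <A|clean|clean>
t=7 Right ⇒ <B|clean|clean>
t=8 Suck ⇒ <B|clean|clean>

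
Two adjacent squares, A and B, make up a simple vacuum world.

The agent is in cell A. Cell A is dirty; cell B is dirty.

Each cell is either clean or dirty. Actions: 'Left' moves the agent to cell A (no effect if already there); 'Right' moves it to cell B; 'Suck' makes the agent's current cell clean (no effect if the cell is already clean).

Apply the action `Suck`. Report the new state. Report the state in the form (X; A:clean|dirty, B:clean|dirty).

start: (A; A:dirty, B:dirty)
Suck (#1): (A; A:clean, B:dirty)

(A; A:clean, B:dirty)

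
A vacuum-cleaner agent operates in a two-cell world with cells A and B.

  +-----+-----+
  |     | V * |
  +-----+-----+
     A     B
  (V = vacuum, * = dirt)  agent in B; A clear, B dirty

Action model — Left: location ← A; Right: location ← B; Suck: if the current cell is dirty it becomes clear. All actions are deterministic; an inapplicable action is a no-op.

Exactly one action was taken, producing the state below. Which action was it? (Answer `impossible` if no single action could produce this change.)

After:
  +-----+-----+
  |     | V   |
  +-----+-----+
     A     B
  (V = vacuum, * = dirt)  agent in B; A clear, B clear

Suck

try  Left: in A — A clear, B dirty
try Right: in B — A clear, B dirty
try  Suck: in B — A clear, B clear  ← match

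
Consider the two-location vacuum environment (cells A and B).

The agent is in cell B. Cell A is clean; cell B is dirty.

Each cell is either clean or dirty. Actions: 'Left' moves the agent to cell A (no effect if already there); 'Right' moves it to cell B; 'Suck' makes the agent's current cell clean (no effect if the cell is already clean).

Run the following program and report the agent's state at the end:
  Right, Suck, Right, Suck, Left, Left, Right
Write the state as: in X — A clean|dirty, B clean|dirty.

in B — A clean, B clean

1) do Right; now in B — A clean, B dirty
2) do Suck; now in B — A clean, B clean
3) do Right; now in B — A clean, B clean
4) do Suck; now in B — A clean, B clean
5) do Left; now in A — A clean, B clean
6) do Left; now in A — A clean, B clean
7) do Right; now in B — A clean, B clean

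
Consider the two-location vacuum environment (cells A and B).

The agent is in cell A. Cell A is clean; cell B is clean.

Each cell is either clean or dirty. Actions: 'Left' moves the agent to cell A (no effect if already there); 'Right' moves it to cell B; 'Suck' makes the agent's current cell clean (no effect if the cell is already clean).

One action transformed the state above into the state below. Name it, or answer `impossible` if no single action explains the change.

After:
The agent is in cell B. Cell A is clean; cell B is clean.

Right

try  Left: in A — A clean, B clean
try Right: in B — A clean, B clean  ← match
try  Suck: in A — A clean, B clean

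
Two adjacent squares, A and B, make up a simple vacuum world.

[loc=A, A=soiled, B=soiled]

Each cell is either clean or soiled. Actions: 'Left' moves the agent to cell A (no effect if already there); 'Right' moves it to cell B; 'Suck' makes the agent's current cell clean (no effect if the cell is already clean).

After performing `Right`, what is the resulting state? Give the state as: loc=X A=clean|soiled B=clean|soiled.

start: loc=A A=soiled B=soiled
1) do Right; now loc=B A=soiled B=soiled

loc=B A=soiled B=soiled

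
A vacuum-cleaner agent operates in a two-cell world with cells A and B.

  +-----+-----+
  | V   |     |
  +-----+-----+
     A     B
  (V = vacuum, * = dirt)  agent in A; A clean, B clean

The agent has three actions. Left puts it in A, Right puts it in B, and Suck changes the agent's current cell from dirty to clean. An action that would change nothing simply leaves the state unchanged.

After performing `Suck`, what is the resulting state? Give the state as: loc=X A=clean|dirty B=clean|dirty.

loc=A A=clean B=clean

start: loc=A A=clean B=clean
t=1 Suck ⇒ loc=A A=clean B=clean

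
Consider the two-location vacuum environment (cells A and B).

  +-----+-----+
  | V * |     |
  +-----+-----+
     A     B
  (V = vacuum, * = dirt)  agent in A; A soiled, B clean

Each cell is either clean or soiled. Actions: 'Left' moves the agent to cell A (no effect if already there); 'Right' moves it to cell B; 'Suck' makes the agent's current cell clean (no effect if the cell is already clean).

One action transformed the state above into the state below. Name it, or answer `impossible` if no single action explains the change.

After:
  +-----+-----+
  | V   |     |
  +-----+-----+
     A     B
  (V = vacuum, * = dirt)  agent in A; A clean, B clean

Suck

try  Left: loc=A A=soiled B=clean
try Right: loc=B A=soiled B=clean
try  Suck: loc=A A=clean B=clean  ← match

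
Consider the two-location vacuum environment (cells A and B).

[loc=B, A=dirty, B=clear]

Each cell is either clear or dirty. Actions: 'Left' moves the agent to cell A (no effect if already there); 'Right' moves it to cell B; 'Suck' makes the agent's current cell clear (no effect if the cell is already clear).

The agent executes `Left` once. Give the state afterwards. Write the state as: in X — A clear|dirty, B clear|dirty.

in A — A dirty, B clear

start: in B — A dirty, B clear
t=1 Left ⇒ in A — A dirty, B clear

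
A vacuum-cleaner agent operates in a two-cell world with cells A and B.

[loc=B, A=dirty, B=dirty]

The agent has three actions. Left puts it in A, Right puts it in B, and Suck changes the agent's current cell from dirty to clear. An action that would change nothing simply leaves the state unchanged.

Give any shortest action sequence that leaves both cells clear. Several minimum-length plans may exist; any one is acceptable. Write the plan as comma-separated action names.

Suck, Left, Suck

1. Suck → loc=B A=dirty B=clear
2. Left → loc=A A=dirty B=clear
3. Suck → loc=A A=clear B=clear
min 3: Suck B + move + Suck A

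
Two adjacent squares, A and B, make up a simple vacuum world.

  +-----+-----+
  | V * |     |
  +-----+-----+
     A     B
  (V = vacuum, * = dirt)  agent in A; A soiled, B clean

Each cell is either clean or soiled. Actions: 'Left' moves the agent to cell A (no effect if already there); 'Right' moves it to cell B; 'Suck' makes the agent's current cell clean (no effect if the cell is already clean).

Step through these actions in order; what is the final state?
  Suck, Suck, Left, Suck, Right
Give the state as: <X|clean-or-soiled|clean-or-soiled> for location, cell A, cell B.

<B|clean|clean>

t=1 Suck ⇒ <A|clean|clean>
t=2 Suck ⇒ <A|clean|clean>
t=3 Left ⇒ <A|clean|clean>
t=4 Suck ⇒ <A|clean|clean>
t=5 Right ⇒ <B|clean|clean>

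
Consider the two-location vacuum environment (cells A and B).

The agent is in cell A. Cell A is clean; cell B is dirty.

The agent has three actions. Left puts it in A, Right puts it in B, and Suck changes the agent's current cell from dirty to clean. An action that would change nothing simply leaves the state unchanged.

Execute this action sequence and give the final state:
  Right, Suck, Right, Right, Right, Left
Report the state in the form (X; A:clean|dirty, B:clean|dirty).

(A; A:clean, B:clean)

t=1 Right ⇒ (B; A:clean, B:dirty)
t=2 Suck ⇒ (B; A:clean, B:clean)
t=3 Right ⇒ (B; A:clean, B:clean)
t=4 Right ⇒ (B; A:clean, B:clean)
t=5 Right ⇒ (B; A:clean, B:clean)
t=6 Left ⇒ (A; A:clean, B:clean)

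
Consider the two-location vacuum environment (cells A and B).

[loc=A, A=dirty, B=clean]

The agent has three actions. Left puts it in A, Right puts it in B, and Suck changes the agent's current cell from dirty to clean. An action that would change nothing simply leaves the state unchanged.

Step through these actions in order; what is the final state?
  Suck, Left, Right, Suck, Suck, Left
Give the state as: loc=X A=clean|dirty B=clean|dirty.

step 1/6 (Suck): loc=A A=clean B=clean
step 2/6 (Left): loc=A A=clean B=clean
step 3/6 (Right): loc=B A=clean B=clean
step 4/6 (Suck): loc=B A=clean B=clean
step 5/6 (Suck): loc=B A=clean B=clean
step 6/6 (Left): loc=A A=clean B=clean

loc=A A=clean B=clean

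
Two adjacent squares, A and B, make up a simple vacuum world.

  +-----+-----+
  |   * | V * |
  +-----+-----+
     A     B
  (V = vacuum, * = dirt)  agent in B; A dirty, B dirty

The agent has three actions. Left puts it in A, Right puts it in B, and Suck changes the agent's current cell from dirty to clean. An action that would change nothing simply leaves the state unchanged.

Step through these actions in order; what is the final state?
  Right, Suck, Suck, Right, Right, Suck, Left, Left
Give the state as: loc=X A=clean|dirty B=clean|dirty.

step 1/8 (Right): loc=B A=dirty B=dirty
step 2/8 (Suck): loc=B A=dirty B=clean
step 3/8 (Suck): loc=B A=dirty B=clean
step 4/8 (Right): loc=B A=dirty B=clean
step 5/8 (Right): loc=B A=dirty B=clean
step 6/8 (Suck): loc=B A=dirty B=clean
step 7/8 (Left): loc=A A=dirty B=clean
step 8/8 (Left): loc=A A=dirty B=clean

loc=A A=dirty B=clean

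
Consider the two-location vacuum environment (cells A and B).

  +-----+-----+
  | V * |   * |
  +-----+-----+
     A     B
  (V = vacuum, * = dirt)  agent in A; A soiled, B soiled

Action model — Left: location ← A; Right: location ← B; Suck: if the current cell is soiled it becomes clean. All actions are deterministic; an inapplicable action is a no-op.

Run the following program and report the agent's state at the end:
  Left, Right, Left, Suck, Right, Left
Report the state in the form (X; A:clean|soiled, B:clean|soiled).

(A; A:clean, B:soiled)

Left (#1): (A; A:soiled, B:soiled)
Right (#2): (B; A:soiled, B:soiled)
Left (#3): (A; A:soiled, B:soiled)
Suck (#4): (A; A:clean, B:soiled)
Right (#5): (B; A:clean, B:soiled)
Left (#6): (A; A:clean, B:soiled)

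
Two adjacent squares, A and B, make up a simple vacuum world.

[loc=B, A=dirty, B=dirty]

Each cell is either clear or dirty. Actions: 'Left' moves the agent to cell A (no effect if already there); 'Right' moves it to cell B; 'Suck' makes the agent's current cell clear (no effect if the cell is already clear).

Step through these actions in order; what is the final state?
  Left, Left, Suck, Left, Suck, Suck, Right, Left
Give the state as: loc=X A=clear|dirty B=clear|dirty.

[1] after Left: loc=A A=dirty B=dirty
[2] after Left: loc=A A=dirty B=dirty
[3] after Suck: loc=A A=clear B=dirty
[4] after Left: loc=A A=clear B=dirty
[5] after Suck: loc=A A=clear B=dirty
[6] after Suck: loc=A A=clear B=dirty
[7] after Right: loc=B A=clear B=dirty
[8] after Left: loc=A A=clear B=dirty

loc=A A=clear B=dirty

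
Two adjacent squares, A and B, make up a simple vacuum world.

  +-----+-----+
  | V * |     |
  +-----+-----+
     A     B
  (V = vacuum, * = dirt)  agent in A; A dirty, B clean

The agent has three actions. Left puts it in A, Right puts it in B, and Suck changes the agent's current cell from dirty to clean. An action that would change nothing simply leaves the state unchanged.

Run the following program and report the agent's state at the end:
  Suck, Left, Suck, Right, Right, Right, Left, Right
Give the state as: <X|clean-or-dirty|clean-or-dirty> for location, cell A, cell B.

t=1 Suck ⇒ <A|clean|clean>
t=2 Left ⇒ <A|clean|clean>
t=3 Suck ⇒ <A|clean|clean>
t=4 Right ⇒ <B|clean|clean>
t=5 Right ⇒ <B|clean|clean>
t=6 Right ⇒ <B|clean|clean>
t=7 Left ⇒ <A|clean|clean>
t=8 Right ⇒ <B|clean|clean>

<B|clean|clean>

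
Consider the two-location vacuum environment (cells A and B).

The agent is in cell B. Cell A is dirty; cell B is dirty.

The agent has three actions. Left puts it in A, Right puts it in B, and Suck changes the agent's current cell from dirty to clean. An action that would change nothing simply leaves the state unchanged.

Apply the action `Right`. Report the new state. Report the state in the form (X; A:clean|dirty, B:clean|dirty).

start: (B; A:dirty, B:dirty)
Right (#1): (B; A:dirty, B:dirty)

(B; A:dirty, B:dirty)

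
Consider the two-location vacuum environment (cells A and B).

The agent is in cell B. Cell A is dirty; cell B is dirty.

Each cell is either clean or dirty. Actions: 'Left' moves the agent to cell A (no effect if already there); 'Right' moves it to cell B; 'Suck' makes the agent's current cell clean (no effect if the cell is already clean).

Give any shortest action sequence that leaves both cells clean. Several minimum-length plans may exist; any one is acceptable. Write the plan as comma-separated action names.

Suck, Left, Suck

[1] after Suck: (B; A:dirty, B:clean)
[2] after Left: (A; A:dirty, B:clean)
[3] after Suck: (A; A:clean, B:clean)
min 3: Suck B + move + Suck A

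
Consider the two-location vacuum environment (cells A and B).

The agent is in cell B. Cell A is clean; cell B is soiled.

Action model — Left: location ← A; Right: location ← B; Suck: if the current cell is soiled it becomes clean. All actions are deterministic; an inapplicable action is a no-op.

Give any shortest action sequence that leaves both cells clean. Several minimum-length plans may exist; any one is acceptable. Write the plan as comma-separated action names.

step 1/1 (Suck): (B; A:clean, B:clean)
min 1: B is soiled, one Suck

Suck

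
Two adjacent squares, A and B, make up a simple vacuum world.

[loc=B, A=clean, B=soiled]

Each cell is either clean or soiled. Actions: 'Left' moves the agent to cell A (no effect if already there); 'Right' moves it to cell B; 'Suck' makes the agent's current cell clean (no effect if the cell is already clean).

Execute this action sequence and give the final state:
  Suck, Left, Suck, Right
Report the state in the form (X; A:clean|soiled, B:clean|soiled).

(B; A:clean, B:clean)

1) do Suck; now (B; A:clean, B:clean)
2) do Left; now (A; A:clean, B:clean)
3) do Suck; now (A; A:clean, B:clean)
4) do Right; now (B; A:clean, B:clean)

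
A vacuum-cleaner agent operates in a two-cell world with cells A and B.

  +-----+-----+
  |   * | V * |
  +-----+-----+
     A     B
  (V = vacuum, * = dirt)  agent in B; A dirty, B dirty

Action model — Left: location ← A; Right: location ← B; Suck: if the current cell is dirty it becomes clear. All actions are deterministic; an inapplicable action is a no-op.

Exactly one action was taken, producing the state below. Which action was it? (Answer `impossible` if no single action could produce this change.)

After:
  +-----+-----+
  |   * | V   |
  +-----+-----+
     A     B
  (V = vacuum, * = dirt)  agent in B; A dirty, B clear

try  Left: loc=A A=dirty B=dirty
try Right: loc=B A=dirty B=dirty
try  Suck: loc=B A=dirty B=clear  ← match

Suck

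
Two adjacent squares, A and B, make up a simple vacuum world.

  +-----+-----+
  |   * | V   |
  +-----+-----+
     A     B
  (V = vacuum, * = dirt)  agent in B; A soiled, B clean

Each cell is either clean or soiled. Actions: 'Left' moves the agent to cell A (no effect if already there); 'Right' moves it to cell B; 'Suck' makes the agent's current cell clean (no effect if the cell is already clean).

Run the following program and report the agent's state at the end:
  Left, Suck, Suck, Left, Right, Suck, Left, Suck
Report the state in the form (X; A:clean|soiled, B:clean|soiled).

1) do Left; now (A; A:soiled, B:clean)
2) do Suck; now (A; A:clean, B:clean)
3) do Suck; now (A; A:clean, B:clean)
4) do Left; now (A; A:clean, B:clean)
5) do Right; now (B; A:clean, B:clean)
6) do Suck; now (B; A:clean, B:clean)
7) do Left; now (A; A:clean, B:clean)
8) do Suck; now (A; A:clean, B:clean)

(A; A:clean, B:clean)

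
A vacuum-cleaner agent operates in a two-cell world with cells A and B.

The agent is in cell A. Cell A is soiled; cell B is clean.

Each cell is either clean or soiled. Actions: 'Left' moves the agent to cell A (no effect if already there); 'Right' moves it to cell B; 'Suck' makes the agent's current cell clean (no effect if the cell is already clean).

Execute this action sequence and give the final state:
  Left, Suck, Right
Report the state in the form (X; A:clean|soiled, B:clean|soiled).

Left (#1): (A; A:soiled, B:clean)
Suck (#2): (A; A:clean, B:clean)
Right (#3): (B; A:clean, B:clean)

(B; A:clean, B:clean)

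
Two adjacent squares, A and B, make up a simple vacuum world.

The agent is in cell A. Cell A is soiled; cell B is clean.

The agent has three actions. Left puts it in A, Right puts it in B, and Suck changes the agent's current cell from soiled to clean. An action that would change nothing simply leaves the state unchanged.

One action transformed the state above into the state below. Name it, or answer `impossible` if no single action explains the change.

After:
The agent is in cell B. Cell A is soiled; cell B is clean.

Right

try  Left: <A|soiled|clean>
try Right: <B|soiled|clean>  ← match
try  Suck: <A|clean|clean>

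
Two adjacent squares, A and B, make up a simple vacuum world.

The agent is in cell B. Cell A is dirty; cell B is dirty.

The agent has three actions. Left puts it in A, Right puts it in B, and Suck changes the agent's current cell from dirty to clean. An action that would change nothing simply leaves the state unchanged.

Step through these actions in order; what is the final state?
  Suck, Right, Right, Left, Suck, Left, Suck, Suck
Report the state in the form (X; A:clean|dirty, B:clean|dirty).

(A; A:clean, B:clean)

Suck (#1): (B; A:dirty, B:clean)
Right (#2): (B; A:dirty, B:clean)
Right (#3): (B; A:dirty, B:clean)
Left (#4): (A; A:dirty, B:clean)
Suck (#5): (A; A:clean, B:clean)
Left (#6): (A; A:clean, B:clean)
Suck (#7): (A; A:clean, B:clean)
Suck (#8): (A; A:clean, B:clean)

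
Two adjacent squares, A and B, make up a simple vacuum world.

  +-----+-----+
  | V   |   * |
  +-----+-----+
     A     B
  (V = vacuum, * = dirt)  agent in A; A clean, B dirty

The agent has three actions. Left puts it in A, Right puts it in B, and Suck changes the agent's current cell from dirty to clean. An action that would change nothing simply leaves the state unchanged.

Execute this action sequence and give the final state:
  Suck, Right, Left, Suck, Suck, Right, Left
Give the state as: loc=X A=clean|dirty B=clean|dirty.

1. Suck → loc=A A=clean B=dirty
2. Right → loc=B A=clean B=dirty
3. Left → loc=A A=clean B=dirty
4. Suck → loc=A A=clean B=dirty
5. Suck → loc=A A=clean B=dirty
6. Right → loc=B A=clean B=dirty
7. Left → loc=A A=clean B=dirty

loc=A A=clean B=dirty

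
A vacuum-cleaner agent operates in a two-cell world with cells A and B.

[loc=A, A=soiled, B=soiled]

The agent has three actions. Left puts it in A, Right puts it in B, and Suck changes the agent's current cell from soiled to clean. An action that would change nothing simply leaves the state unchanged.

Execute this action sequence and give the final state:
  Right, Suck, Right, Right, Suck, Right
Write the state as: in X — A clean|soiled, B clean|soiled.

in B — A soiled, B clean

Right (#1): in B — A soiled, B soiled
Suck (#2): in B — A soiled, B clean
Right (#3): in B — A soiled, B clean
Right (#4): in B — A soiled, B clean
Suck (#5): in B — A soiled, B clean
Right (#6): in B — A soiled, B clean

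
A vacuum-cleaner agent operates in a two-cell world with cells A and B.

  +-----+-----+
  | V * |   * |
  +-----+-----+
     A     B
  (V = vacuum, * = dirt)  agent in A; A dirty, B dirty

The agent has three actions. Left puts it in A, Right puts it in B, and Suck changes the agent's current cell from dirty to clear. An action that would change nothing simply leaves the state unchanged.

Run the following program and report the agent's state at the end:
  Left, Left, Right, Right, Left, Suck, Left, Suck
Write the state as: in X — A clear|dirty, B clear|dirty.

Left (#1): in A — A dirty, B dirty
Left (#2): in A — A dirty, B dirty
Right (#3): in B — A dirty, B dirty
Right (#4): in B — A dirty, B dirty
Left (#5): in A — A dirty, B dirty
Suck (#6): in A — A clear, B dirty
Left (#7): in A — A clear, B dirty
Suck (#8): in A — A clear, B dirty

in A — A clear, B dirty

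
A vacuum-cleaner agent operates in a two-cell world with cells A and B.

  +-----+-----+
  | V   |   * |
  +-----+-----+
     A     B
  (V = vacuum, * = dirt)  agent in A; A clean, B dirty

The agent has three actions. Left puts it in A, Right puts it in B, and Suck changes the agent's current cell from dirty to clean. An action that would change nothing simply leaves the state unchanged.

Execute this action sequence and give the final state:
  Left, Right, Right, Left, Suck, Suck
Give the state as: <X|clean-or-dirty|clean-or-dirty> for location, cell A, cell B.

<A|clean|dirty>

[1] after Left: <A|clean|dirty>
[2] after Right: <B|clean|dirty>
[3] after Right: <B|clean|dirty>
[4] after Left: <A|clean|dirty>
[5] after Suck: <A|clean|dirty>
[6] after Suck: <A|clean|dirty>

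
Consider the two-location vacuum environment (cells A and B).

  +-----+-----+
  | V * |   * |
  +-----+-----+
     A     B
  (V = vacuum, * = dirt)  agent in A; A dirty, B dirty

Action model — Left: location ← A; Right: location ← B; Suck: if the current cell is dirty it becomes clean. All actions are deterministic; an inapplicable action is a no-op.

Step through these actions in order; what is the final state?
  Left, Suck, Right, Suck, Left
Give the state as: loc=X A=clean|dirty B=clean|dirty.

loc=A A=clean B=clean

1. Left → loc=A A=dirty B=dirty
2. Suck → loc=A A=clean B=dirty
3. Right → loc=B A=clean B=dirty
4. Suck → loc=B A=clean B=clean
5. Left → loc=A A=clean B=clean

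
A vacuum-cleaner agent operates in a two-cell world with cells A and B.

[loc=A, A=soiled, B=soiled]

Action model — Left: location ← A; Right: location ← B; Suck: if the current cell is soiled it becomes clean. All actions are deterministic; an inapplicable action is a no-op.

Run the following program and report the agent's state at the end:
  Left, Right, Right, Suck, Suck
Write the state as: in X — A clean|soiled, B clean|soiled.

step 1/5 (Left): in A — A soiled, B soiled
step 2/5 (Right): in B — A soiled, B soiled
step 3/5 (Right): in B — A soiled, B soiled
step 4/5 (Suck): in B — A soiled, B clean
step 5/5 (Suck): in B — A soiled, B clean

in B — A soiled, B clean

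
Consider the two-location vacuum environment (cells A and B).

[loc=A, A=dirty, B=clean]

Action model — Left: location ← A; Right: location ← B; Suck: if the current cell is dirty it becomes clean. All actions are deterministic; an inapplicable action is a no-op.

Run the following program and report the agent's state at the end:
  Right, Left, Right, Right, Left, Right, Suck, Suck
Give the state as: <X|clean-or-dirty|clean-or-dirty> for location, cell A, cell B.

Right (#1): <B|dirty|clean>
Left (#2): <A|dirty|clean>
Right (#3): <B|dirty|clean>
Right (#4): <B|dirty|clean>
Left (#5): <A|dirty|clean>
Right (#6): <B|dirty|clean>
Suck (#7): <B|dirty|clean>
Suck (#8): <B|dirty|clean>

<B|dirty|clean>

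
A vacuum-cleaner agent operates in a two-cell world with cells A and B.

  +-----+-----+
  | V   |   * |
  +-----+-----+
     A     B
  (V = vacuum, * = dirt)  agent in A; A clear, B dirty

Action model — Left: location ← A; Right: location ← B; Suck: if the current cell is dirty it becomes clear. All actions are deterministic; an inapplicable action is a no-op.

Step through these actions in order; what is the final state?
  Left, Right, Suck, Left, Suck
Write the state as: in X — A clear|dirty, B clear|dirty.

in A — A clear, B clear

[1] after Left: in A — A clear, B dirty
[2] after Right: in B — A clear, B dirty
[3] after Suck: in B — A clear, B clear
[4] after Left: in A — A clear, B clear
[5] after Suck: in A — A clear, B clear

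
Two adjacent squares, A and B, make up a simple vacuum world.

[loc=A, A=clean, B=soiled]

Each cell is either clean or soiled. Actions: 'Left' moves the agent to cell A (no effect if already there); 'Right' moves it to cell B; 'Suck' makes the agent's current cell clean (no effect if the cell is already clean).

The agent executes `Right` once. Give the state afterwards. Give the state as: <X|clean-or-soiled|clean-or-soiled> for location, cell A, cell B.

start: <A|clean|soiled>
[1] after Right: <B|clean|soiled>

<B|clean|soiled>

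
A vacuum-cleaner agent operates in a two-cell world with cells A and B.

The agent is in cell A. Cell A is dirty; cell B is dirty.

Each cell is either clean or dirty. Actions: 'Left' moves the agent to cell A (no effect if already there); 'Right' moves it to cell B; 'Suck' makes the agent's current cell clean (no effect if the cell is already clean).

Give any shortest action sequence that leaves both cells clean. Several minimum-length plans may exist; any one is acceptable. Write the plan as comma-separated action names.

t=1 Suck ⇒ <A|clean|dirty>
t=2 Right ⇒ <B|clean|dirty>
t=3 Suck ⇒ <B|clean|clean>
min 3: Suck A + move + Suck B

Suck, Right, Suck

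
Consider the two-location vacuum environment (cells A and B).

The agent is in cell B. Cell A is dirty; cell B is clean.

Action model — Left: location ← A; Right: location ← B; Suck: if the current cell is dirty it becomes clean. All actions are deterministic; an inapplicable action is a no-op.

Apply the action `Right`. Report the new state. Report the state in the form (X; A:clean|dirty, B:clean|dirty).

start: (B; A:dirty, B:clean)
t=1 Right ⇒ (B; A:dirty, B:clean)

(B; A:dirty, B:clean)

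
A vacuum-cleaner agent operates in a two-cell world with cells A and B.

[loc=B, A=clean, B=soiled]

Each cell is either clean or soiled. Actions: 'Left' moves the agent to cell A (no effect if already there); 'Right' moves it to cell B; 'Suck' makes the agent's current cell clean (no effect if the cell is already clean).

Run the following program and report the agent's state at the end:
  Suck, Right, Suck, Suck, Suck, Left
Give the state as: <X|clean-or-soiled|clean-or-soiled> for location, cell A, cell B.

1. Suck → <B|clean|clean>
2. Right → <B|clean|clean>
3. Suck → <B|clean|clean>
4. Suck → <B|clean|clean>
5. Suck → <B|clean|clean>
6. Left → <A|clean|clean>

<A|clean|clean>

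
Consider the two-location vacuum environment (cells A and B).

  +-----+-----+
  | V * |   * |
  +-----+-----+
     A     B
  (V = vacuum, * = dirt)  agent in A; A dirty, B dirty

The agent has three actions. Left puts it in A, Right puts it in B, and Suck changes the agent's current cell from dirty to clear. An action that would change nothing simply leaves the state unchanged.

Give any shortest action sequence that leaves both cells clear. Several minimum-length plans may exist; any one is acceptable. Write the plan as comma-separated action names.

Suck, Right, Suck

1) do Suck; now (A; A:clear, B:dirty)
2) do Right; now (B; A:clear, B:dirty)
3) do Suck; now (B; A:clear, B:clear)
min 3: Suck A + move + Suck B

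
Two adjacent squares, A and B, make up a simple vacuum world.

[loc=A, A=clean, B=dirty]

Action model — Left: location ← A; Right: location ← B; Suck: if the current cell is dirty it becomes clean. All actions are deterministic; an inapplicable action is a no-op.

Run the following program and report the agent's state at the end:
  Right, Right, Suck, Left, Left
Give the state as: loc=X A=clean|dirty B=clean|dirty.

[1] after Right: loc=B A=clean B=dirty
[2] after Right: loc=B A=clean B=dirty
[3] after Suck: loc=B A=clean B=clean
[4] after Left: loc=A A=clean B=clean
[5] after Left: loc=A A=clean B=clean

loc=A A=clean B=clean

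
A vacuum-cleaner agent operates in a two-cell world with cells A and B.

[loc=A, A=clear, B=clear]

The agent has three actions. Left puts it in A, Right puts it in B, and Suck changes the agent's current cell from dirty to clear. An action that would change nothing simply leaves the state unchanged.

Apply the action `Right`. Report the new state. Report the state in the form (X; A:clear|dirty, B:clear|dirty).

start: (A; A:clear, B:clear)
step 1/1 (Right): (B; A:clear, B:clear)

(B; A:clear, B:clear)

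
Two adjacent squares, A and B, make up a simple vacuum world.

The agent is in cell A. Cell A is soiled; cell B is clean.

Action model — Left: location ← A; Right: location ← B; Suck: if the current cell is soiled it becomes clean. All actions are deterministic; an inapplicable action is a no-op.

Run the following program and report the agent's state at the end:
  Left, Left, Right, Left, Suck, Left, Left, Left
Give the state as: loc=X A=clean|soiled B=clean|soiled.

loc=A A=clean B=clean

t=1 Left ⇒ loc=A A=soiled B=clean
t=2 Left ⇒ loc=A A=soiled B=clean
t=3 Right ⇒ loc=B A=soiled B=clean
t=4 Left ⇒ loc=A A=soiled B=clean
t=5 Suck ⇒ loc=A A=clean B=clean
t=6 Left ⇒ loc=A A=clean B=clean
t=7 Left ⇒ loc=A A=clean B=clean
t=8 Left ⇒ loc=A A=clean B=clean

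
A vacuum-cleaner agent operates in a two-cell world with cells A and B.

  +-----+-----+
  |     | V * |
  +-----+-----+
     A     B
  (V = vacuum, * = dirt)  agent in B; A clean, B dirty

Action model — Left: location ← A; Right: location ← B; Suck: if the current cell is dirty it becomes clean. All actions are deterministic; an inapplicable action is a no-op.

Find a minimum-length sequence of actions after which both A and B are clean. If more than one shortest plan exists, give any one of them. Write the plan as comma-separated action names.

Suck

Suck (#1): in B — A clean, B clean
min 1: B is dirty, one Suck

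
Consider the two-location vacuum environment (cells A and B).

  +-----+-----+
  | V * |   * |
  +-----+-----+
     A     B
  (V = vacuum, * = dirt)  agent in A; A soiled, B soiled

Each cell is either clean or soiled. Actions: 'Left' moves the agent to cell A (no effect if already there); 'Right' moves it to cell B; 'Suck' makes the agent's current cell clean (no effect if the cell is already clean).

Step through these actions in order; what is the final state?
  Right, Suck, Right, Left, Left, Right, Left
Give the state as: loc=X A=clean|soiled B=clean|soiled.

loc=A A=soiled B=clean

[1] after Right: loc=B A=soiled B=soiled
[2] after Suck: loc=B A=soiled B=clean
[3] after Right: loc=B A=soiled B=clean
[4] after Left: loc=A A=soiled B=clean
[5] after Left: loc=A A=soiled B=clean
[6] after Right: loc=B A=soiled B=clean
[7] after Left: loc=A A=soiled B=clean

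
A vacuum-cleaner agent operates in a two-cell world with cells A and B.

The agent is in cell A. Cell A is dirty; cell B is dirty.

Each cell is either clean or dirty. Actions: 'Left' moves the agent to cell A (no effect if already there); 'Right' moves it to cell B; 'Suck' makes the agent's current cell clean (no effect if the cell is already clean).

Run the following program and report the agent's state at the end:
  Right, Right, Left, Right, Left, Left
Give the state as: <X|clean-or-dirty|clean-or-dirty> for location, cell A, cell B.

<A|dirty|dirty>

1) do Right; now <B|dirty|dirty>
2) do Right; now <B|dirty|dirty>
3) do Left; now <A|dirty|dirty>
4) do Right; now <B|dirty|dirty>
5) do Left; now <A|dirty|dirty>
6) do Left; now <A|dirty|dirty>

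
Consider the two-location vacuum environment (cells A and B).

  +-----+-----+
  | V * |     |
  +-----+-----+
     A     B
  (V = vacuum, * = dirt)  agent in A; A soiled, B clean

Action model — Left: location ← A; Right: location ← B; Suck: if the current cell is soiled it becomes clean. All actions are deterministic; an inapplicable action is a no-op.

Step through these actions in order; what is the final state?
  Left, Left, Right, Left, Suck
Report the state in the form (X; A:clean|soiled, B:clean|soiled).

t=1 Left ⇒ (A; A:soiled, B:clean)
t=2 Left ⇒ (A; A:soiled, B:clean)
t=3 Right ⇒ (B; A:soiled, B:clean)
t=4 Left ⇒ (A; A:soiled, B:clean)
t=5 Suck ⇒ (A; A:clean, B:clean)

(A; A:clean, B:clean)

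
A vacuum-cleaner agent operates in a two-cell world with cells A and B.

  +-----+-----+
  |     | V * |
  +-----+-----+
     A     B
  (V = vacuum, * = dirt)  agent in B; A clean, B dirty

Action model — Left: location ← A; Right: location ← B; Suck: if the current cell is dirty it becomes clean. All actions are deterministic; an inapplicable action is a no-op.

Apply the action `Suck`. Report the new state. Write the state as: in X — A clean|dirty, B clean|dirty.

start: in B — A clean, B dirty
t=1 Suck ⇒ in B — A clean, B clean

in B — A clean, B clean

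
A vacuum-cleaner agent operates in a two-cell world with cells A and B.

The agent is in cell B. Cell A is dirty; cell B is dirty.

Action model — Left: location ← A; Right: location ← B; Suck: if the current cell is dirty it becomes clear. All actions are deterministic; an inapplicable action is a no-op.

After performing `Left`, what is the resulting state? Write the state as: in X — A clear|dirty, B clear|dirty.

start: in B — A dirty, B dirty
Left (#1): in A — A dirty, B dirty

in A — A dirty, B dirty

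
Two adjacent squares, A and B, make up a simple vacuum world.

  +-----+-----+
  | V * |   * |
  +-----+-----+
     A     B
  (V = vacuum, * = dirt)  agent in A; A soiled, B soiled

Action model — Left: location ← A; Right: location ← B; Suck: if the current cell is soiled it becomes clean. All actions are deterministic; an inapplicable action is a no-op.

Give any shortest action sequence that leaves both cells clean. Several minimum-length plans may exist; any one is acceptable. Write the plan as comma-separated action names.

Suck, Right, Suck

1. Suck → loc=A A=clean B=soiled
2. Right → loc=B A=clean B=soiled
3. Suck → loc=B A=clean B=clean
min 3: Suck A + move + Suck B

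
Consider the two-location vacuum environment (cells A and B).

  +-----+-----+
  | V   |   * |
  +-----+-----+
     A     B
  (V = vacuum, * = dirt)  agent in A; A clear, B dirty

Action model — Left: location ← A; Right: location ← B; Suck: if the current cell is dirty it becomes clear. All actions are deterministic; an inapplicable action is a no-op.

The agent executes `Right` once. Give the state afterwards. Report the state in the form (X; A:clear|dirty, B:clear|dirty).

start: (A; A:clear, B:dirty)
[1] after Right: (B; A:clear, B:dirty)

(B; A:clear, B:dirty)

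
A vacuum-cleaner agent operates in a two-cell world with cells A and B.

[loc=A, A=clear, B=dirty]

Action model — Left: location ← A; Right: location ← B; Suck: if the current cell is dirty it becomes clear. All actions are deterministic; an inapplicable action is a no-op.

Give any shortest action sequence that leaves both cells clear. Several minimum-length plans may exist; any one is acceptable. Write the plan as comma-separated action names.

step 1/2 (Right): <B|clear|dirty>
step 2/2 (Suck): <B|clear|clear>
min 2: go B then Suck

Right, Suck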